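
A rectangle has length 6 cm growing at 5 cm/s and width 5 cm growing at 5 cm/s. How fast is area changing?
55 cm²/s

A = lw
dA/dt = w·dl/dt + l·dw/dt = 5·5 + 6·5 = 55 cm²/s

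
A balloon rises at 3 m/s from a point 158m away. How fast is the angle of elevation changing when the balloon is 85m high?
0.014726 rad/s

tan(θ) = y/158
sec²(θ) · dθ/dt = (1/158) · dy/dt
dθ/dt = cos²(θ)/158 · 3 = 158/(158² + 85²) · 3
dθ/dt = 0.014726 rad/s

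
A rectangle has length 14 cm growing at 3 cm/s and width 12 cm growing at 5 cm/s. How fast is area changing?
106 cm²/s

A = lw
dA/dt = w·dl/dt + l·dw/dt = 12·3 + 14·5 = 106 cm²/s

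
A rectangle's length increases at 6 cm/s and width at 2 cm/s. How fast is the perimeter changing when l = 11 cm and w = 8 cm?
16 cm/s

P = 2(l + w)
dP/dt = 2(dl/dt + dw/dt) = 2(6 + 2) = 16 cm/s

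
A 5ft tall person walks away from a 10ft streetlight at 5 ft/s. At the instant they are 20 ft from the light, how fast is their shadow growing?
5 ft/s

By similar triangles: 10/(x+s) = 5/s
Solving: s = 5x/5
ds/dt = 5/5 · dx/dt = 1 · 5 = 5 ft/s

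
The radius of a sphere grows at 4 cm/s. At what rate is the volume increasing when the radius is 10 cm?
1600π cm³/s

V = (4/3)πr³
dV/dt = dV/dr · dr/dt = 4πr² · 4
At r = 10: dV/dt = 1600π cm³/s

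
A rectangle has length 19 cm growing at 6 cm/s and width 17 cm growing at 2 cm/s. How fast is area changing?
140 cm²/s

A = lw
dA/dt = w·dl/dt + l·dw/dt = 17·6 + 19·2 = 140 cm²/s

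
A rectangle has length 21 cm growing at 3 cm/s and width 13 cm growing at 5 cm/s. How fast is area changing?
144 cm²/s

A = lw
dA/dt = w·dl/dt + l·dw/dt = 13·3 + 21·5 = 144 cm²/s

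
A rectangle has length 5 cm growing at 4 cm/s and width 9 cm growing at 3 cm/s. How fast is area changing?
51 cm²/s

A = lw
dA/dt = w·dl/dt + l·dw/dt = 9·4 + 5·3 = 51 cm²/s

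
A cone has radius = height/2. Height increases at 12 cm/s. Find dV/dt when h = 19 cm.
1083π cm³/s

V = (1/3)π(h/2)²h = πh³/12
dV/dt = πh²/4 · 12
At h = 19: dV/dt = 1083π cm³/s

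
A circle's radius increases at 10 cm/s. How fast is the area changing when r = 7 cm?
140π cm²/s

A = πr²
dA/dt = 2πr · dr/dt = 2π(7)(10) = 140π cm²/s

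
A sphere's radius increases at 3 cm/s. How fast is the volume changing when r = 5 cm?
300π cm³/s

V = (4/3)πr³
dV/dt = dV/dr · dr/dt = 4πr² · 3
At r = 5: dV/dt = 300π cm³/s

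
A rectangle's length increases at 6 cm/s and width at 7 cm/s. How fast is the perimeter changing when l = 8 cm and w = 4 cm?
26 cm/s

P = 2(l + w)
dP/dt = 2(dl/dt + dw/dt) = 2(6 + 7) = 26 cm/s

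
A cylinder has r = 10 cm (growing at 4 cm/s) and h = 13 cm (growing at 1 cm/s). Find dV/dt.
1140π cm³/s

V = πr²h
dV/dt = 2πrh·dr/dt + πr²·dh/dt
= 2π(10)(13)(4) + π(10)²(1)
= 1140π cm³/s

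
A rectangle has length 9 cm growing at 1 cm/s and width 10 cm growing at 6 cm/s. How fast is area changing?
64 cm²/s

A = lw
dA/dt = w·dl/dt + l·dw/dt = 10·1 + 9·6 = 64 cm²/s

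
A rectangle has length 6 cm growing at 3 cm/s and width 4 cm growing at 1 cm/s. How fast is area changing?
18 cm²/s

A = lw
dA/dt = w·dl/dt + l·dw/dt = 4·3 + 6·1 = 18 cm²/s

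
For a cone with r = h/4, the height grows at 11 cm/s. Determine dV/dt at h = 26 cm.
1859π/4 cm³/s

V = (1/3)π(h/4)²h = πh³/48
dV/dt = πh²/16 · 11
At h = 26: dV/dt = 1859π/4 cm³/s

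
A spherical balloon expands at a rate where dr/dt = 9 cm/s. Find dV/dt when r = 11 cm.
4356π cm³/s

V = (4/3)πr³
dV/dt = dV/dr · dr/dt = 4πr² · 9
At r = 11: dV/dt = 4356π cm³/s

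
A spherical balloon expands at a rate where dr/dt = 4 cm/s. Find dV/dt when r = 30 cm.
14400π cm³/s

V = (4/3)πr³
dV/dt = dV/dr · dr/dt = 4πr² · 4
At r = 30: dV/dt = 14400π cm³/s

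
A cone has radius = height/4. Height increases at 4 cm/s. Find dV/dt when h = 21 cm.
441π/4 cm³/s

V = (1/3)π(h/4)²h = πh³/48
dV/dt = πh²/16 · 4
At h = 21: dV/dt = 441π/4 cm³/s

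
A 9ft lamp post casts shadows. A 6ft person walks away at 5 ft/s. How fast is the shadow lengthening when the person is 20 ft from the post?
10 ft/s

By similar triangles: 9/(x+s) = 6/s
Solving: s = 6x/3
ds/dt = 6/3 · dx/dt = 2 · 5 = 10 ft/s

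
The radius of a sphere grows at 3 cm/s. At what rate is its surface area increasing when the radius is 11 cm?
264π cm²/s

S = 4πr²
dS/dt = dS/dr · dr/dt = 8πr · 3
At r = 11: dS/dt = 264π cm²/s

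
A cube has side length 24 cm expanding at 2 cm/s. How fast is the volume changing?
3456 cm³/s

V = s³
dV/dt = 3s² · ds/dt = 3·24²·2 = 3456 cm³/s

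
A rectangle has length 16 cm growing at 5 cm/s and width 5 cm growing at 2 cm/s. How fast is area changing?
57 cm²/s

A = lw
dA/dt = w·dl/dt + l·dw/dt = 5·5 + 16·2 = 57 cm²/s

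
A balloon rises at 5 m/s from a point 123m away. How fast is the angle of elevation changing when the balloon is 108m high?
0.022954 rad/s

tan(θ) = y/123
sec²(θ) · dθ/dt = (1/123) · dy/dt
dθ/dt = cos²(θ)/123 · 5 = 123/(123² + 108²) · 5
dθ/dt = 0.022954 rad/s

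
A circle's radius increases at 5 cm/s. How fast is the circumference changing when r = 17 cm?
10π cm/s

C = 2πr
dC/dt = 2π · dr/dt = 2π · 5 = 10π cm/s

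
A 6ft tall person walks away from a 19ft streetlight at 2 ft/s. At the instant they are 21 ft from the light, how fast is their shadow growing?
12/13 ft/s

By similar triangles: 19/(x+s) = 6/s
Solving: s = 6x/13
ds/dt = 6/13 · dx/dt = 6/13 · 2 = 12/13 ft/s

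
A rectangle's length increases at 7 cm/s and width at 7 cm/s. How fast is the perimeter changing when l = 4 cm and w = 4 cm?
28 cm/s

P = 2(l + w)
dP/dt = 2(dl/dt + dw/dt) = 2(7 + 7) = 28 cm/s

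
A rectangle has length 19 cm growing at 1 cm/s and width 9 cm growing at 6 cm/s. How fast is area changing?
123 cm²/s

A = lw
dA/dt = w·dl/dt + l·dw/dt = 9·1 + 19·6 = 123 cm²/s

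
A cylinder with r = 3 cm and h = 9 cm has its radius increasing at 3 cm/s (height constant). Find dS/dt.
90π cm²/s

S = 2πrh + 2πr² (lateral + bases)
dS/dt = (2πh + 4πr)·dr/dt = (2π·9 + 4π·3)·3
= 90π cm²/s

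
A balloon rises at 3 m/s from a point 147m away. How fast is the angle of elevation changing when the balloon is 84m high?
0.015385 rad/s

tan(θ) = y/147
sec²(θ) · dθ/dt = (1/147) · dy/dt
dθ/dt = cos²(θ)/147 · 3 = 147/(147² + 84²) · 3
dθ/dt = 0.015385 rad/s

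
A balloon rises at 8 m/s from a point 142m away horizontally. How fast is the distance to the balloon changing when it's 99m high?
792√29965/29965 ≈ 4.575 m/s

z² = 142² + y²
z = √(142² + 99²) = √29965
dz/dt = y/z · dy/dt = 99/√29965 · 8 = 792√29965/29965 ≈ 4.575 m/s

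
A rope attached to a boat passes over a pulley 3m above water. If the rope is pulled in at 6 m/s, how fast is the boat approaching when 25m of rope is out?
75√154/154 ≈ 6.044 m/s

rope² = x² + 3²
x = √(25² - 3²) = 2√154
dx/dt = (rope/x) · d(rope)/dt = (25/(2√154)) · (-6) = -75√154/154 m/s
The boat approaches at 75√154/154 ≈ 6.044 m/s.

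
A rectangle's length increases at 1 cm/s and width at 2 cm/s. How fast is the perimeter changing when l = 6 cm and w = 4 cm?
6 cm/s

P = 2(l + w)
dP/dt = 2(dl/dt + dw/dt) = 2(1 + 2) = 6 cm/s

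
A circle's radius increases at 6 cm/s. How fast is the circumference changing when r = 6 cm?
12π cm/s

C = 2πr
dC/dt = 2π · dr/dt = 2π · 6 = 12π cm/s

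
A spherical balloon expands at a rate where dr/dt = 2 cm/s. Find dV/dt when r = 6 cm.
288π cm³/s

V = (4/3)πr³
dV/dt = dV/dr · dr/dt = 4πr² · 2
At r = 6: dV/dt = 288π cm³/s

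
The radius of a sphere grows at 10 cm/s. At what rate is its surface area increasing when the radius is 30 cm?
2400π cm²/s

S = 4πr²
dS/dt = dS/dr · dr/dt = 8πr · 10
At r = 30: dS/dt = 2400π cm²/s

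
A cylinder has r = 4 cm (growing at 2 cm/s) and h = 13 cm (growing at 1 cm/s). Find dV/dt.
224π cm³/s

V = πr²h
dV/dt = 2πrh·dr/dt + πr²·dh/dt
= 2π(4)(13)(2) + π(4)²(1)
= 224π cm³/s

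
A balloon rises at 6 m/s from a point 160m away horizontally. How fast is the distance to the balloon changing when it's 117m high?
702√39289/39289 ≈ 3.542 m/s

z² = 160² + y²
z = √(160² + 117²) = √39289
dz/dt = y/z · dy/dt = 117/√39289 · 6 = 702√39289/39289 ≈ 3.542 m/s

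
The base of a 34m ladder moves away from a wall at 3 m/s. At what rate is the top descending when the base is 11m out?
11√115/115 ≈ 1.026 m/s

x² + y² = 34²
2x·dx/dt + 2y·dy/dt = 0
dy/dt = -x/y · dx/dt = -11/(3√115) · 3 = -11√115/115 m/s
The top is descending at 11√115/115 ≈ 1.026 m/s.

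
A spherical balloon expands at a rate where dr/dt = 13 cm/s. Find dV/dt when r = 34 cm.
60112π cm³/s

V = (4/3)πr³
dV/dt = dV/dr · dr/dt = 4πr² · 13
At r = 34: dV/dt = 60112π cm³/s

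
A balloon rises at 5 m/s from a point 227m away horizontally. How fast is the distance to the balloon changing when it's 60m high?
300√55129/55129 ≈ 1.278 m/s

z² = 227² + y²
z = √(227² + 60²) = √55129
dz/dt = y/z · dy/dt = 60/√55129 · 5 = 300√55129/55129 ≈ 1.278 m/s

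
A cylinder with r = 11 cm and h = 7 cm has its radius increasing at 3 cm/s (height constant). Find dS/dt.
174π cm²/s

S = 2πrh + 2πr² (lateral + bases)
dS/dt = (2πh + 4πr)·dr/dt = (2π·7 + 4π·11)·3
= 174π cm²/s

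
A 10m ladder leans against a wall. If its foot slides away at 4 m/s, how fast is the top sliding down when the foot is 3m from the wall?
12√91/91 ≈ 1.258 m/s

x² + y² = 10²
2x·dx/dt + 2y·dy/dt = 0
dy/dt = -x/y · dx/dt = -3/√91 · 4 = -12√91/91 m/s
The top is descending at 12√91/91 ≈ 1.258 m/s.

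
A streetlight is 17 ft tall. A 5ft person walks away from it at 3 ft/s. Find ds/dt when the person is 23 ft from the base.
5/4 ft/s

By similar triangles: 17/(x+s) = 5/s
Solving: s = 5x/12
ds/dt = 5/12 · dx/dt = 5/12 · 3 = 5/4 ft/s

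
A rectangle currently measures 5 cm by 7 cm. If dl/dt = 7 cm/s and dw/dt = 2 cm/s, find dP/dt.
18 cm/s

P = 2(l + w)
dP/dt = 2(dl/dt + dw/dt) = 2(7 + 2) = 18 cm/s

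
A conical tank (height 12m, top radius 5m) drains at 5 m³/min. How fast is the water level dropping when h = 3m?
16/(5π) ≈ 1.019 m/min

r/h = 5/12, so r = (5/12)h
V = (1/3)πr²h = (1/3)π((5/12)h)²h = (25/432)πh³
dV/dh = (25/144)πh²
dh/dt = (dV/dt)/(dV/dh) = -5/((25/144)π·3²) = -16/(5π) m/min
The level is dropping at 16/(5π) ≈ 1.019 m/min.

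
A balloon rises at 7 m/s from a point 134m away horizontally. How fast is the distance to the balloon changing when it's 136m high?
476√9113/9113 ≈ 4.986 m/s

z² = 134² + y²
z = √(134² + 136²) = 2√9113
dz/dt = y/z · dy/dt = 136/(2√9113) · 7 = 476√9113/9113 ≈ 4.986 m/s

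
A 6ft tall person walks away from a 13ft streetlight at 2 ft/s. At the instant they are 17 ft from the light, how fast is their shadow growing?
12/7 ft/s

By similar triangles: 13/(x+s) = 6/s
Solving: s = 6x/7
ds/dt = 6/7 · dx/dt = 6/7 · 2 = 12/7 ft/s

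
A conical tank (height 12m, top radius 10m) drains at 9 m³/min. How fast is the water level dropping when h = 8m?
81/(400π) ≈ 0.06446 m/min

r/h = 10/12, so r = (5/6)h
V = (1/3)πr²h = (1/3)π((5/6)h)²h = (25/108)πh³
dV/dh = (25/36)πh²
dh/dt = (dV/dt)/(dV/dh) = -9/((25/36)π·8²) = -81/(400π) m/min
The level is dropping at 81/(400π) ≈ 0.06446 m/min.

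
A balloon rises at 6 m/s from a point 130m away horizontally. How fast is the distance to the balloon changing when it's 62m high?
93√5186/2593 ≈ 2.583 m/s

z² = 130² + y²
z = √(130² + 62²) = 2√5186
dz/dt = y/z · dy/dt = 62/(2√5186) · 6 = 93√5186/2593 ≈ 2.583 m/s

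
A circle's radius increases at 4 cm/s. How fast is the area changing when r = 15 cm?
120π cm²/s

A = πr²
dA/dt = 2πr · dr/dt = 2π(15)(4) = 120π cm²/s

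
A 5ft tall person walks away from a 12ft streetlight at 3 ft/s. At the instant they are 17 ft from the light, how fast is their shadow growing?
15/7 ft/s

By similar triangles: 12/(x+s) = 5/s
Solving: s = 5x/7
ds/dt = 5/7 · dx/dt = 5/7 · 3 = 15/7 ft/s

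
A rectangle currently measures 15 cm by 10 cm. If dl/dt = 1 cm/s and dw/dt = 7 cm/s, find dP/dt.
16 cm/s

P = 2(l + w)
dP/dt = 2(dl/dt + dw/dt) = 2(1 + 7) = 16 cm/s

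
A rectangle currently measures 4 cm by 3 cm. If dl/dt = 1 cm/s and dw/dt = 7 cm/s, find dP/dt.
16 cm/s

P = 2(l + w)
dP/dt = 2(dl/dt + dw/dt) = 2(1 + 7) = 16 cm/s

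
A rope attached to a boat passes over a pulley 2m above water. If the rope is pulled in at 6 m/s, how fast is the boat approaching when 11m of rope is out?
22√13/13 ≈ 6.102 m/s

rope² = x² + 2²
x = √(11² - 2²) = 3√13
dx/dt = (rope/x) · d(rope)/dt = (11/(3√13)) · (-6) = -22√13/13 m/s
The boat approaches at 22√13/13 ≈ 6.102 m/s.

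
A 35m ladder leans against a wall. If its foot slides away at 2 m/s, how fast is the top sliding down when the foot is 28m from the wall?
8/3 ≈ 2.667 m/s

x² + y² = 35²
2x·dx/dt + 2y·dy/dt = 0
dy/dt = -x/y · dx/dt = -28/21 · 2 = -8/3 m/s
The top is descending at 8/3 ≈ 2.667 m/s.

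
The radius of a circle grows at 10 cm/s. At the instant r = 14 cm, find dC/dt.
20π cm/s

C = 2πr
dC/dt = 2π · dr/dt = 2π · 10 = 20π cm/s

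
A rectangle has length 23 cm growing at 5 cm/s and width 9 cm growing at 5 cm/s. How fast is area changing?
160 cm²/s

A = lw
dA/dt = w·dl/dt + l·dw/dt = 9·5 + 23·5 = 160 cm²/s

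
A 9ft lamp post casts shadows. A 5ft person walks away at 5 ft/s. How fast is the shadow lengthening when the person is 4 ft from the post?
25/4 ft/s

By similar triangles: 9/(x+s) = 5/s
Solving: s = 5x/4
ds/dt = 5/4 · dx/dt = 5/4 · 5 = 25/4 ft/s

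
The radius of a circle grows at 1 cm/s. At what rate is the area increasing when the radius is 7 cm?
14π cm²/s

A = πr²
dA/dt = 2πr · dr/dt = 2π(7)(1) = 14π cm²/s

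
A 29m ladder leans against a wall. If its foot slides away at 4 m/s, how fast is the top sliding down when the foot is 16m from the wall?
64√65/195 ≈ 2.646 m/s

x² + y² = 29²
2x·dx/dt + 2y·dy/dt = 0
dy/dt = -x/y · dx/dt = -16/(3√65) · 4 = -64√65/195 m/s
The top is descending at 64√65/195 ≈ 2.646 m/s.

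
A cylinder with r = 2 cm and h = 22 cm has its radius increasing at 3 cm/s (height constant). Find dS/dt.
156π cm²/s

S = 2πrh + 2πr² (lateral + bases)
dS/dt = (2πh + 4πr)·dr/dt = (2π·22 + 4π·2)·3
= 156π cm²/s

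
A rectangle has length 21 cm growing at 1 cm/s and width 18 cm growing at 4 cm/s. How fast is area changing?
102 cm²/s

A = lw
dA/dt = w·dl/dt + l·dw/dt = 18·1 + 21·4 = 102 cm²/s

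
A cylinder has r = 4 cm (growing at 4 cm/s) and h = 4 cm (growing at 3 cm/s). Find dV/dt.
176π cm³/s

V = πr²h
dV/dt = 2πrh·dr/dt + πr²·dh/dt
= 2π(4)(4)(4) + π(4)²(3)
= 176π cm³/s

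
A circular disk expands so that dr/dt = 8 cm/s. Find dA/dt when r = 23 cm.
368π cm²/s

A = πr²
dA/dt = 2πr · dr/dt = 2π(23)(8) = 368π cm²/s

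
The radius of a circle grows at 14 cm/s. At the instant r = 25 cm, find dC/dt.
28π cm/s

C = 2πr
dC/dt = 2π · dr/dt = 2π · 14 = 28π cm/s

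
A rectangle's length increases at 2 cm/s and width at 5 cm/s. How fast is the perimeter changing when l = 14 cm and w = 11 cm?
14 cm/s

P = 2(l + w)
dP/dt = 2(dl/dt + dw/dt) = 2(2 + 5) = 14 cm/s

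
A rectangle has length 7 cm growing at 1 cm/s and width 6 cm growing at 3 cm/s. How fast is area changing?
27 cm²/s

A = lw
dA/dt = w·dl/dt + l·dw/dt = 6·1 + 7·3 = 27 cm²/s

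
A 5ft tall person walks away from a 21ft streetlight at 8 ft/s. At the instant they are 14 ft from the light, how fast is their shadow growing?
5/2 ft/s

By similar triangles: 21/(x+s) = 5/s
Solving: s = 5x/16
ds/dt = 5/16 · dx/dt = 5/16 · 8 = 5/2 ft/s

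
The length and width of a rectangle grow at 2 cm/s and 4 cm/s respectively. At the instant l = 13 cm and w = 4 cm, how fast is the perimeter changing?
12 cm/s

P = 2(l + w)
dP/dt = 2(dl/dt + dw/dt) = 2(2 + 4) = 12 cm/s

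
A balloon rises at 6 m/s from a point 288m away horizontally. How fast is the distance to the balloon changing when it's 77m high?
462√88873/88873 ≈ 1.55 m/s

z² = 288² + y²
z = √(288² + 77²) = √88873
dz/dt = y/z · dy/dt = 77/√88873 · 6 = 462√88873/88873 ≈ 1.55 m/s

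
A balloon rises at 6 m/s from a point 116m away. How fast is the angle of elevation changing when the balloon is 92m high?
0.031752 rad/s

tan(θ) = y/116
sec²(θ) · dθ/dt = (1/116) · dy/dt
dθ/dt = cos²(θ)/116 · 6 = 116/(116² + 92²) · 6
dθ/dt = 0.031752 rad/s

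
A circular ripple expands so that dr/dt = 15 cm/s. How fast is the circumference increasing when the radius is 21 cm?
30π cm/s

C = 2πr
dC/dt = 2π · dr/dt = 2π · 15 = 30π cm/s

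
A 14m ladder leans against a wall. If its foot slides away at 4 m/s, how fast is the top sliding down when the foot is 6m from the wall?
3√10/5 ≈ 1.897 m/s

x² + y² = 14²
2x·dx/dt + 2y·dy/dt = 0
dy/dt = -x/y · dx/dt = -6/(4√10) · 4 = -3√10/5 m/s
The top is descending at 3√10/5 ≈ 1.897 m/s.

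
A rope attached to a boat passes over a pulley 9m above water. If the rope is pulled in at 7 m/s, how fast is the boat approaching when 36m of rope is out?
28√15/15 ≈ 7.23 m/s

rope² = x² + 9²
x = √(36² - 9²) = 9√15
dx/dt = (rope/x) · d(rope)/dt = (36/(9√15)) · (-7) = -28√15/15 m/s
The boat approaches at 28√15/15 ≈ 7.23 m/s.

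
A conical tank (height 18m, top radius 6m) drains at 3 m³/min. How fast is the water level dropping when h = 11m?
27/(121π) ≈ 0.07103 m/min

r/h = 6/18, so r = (1/3)h
V = (1/3)πr²h = (1/3)π((1/3)h)²h = (1/27)πh³
dV/dh = (1/9)πh²
dh/dt = (dV/dt)/(dV/dh) = -3/((1/9)π·11²) = -27/(121π) m/min
The level is dropping at 27/(121π) ≈ 0.07103 m/min.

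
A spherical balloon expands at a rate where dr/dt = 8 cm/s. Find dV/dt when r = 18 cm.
10368π cm³/s

V = (4/3)πr³
dV/dt = dV/dr · dr/dt = 4πr² · 8
At r = 18: dV/dt = 10368π cm³/s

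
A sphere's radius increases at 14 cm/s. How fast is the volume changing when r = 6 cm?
2016π cm³/s

V = (4/3)πr³
dV/dt = dV/dr · dr/dt = 4πr² · 14
At r = 6: dV/dt = 2016π cm³/s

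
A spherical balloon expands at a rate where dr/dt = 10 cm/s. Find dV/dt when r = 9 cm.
3240π cm³/s

V = (4/3)πr³
dV/dt = dV/dr · dr/dt = 4πr² · 10
At r = 9: dV/dt = 3240π cm³/s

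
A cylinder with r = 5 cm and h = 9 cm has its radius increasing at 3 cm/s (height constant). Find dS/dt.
114π cm²/s

S = 2πrh + 2πr² (lateral + bases)
dS/dt = (2πh + 4πr)·dr/dt = (2π·9 + 4π·5)·3
= 114π cm²/s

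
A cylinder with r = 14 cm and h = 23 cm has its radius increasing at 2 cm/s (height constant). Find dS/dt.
204π cm²/s

S = 2πrh + 2πr² (lateral + bases)
dS/dt = (2πh + 4πr)·dr/dt = (2π·23 + 4π·14)·2
= 204π cm²/s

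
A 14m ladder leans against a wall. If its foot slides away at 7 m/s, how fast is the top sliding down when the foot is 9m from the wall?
63√115/115 ≈ 5.875 m/s

x² + y² = 14²
2x·dx/dt + 2y·dy/dt = 0
dy/dt = -x/y · dx/dt = -9/√115 · 7 = -63√115/115 m/s
The top is descending at 63√115/115 ≈ 5.875 m/s.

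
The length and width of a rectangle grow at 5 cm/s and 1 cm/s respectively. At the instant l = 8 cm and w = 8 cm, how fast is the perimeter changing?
12 cm/s

P = 2(l + w)
dP/dt = 2(dl/dt + dw/dt) = 2(5 + 1) = 12 cm/s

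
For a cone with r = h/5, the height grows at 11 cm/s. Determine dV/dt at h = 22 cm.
5324π/25 cm³/s

V = (1/3)π(h/5)²h = πh³/75
dV/dt = πh²/25 · 11
At h = 22: dV/dt = 5324π/25 cm³/s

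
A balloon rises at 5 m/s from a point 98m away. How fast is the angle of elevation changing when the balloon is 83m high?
0.02971 rad/s

tan(θ) = y/98
sec²(θ) · dθ/dt = (1/98) · dy/dt
dθ/dt = cos²(θ)/98 · 5 = 98/(98² + 83²) · 5
dθ/dt = 0.02971 rad/s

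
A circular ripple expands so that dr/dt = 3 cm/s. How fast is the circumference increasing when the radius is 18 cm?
6π cm/s

C = 2πr
dC/dt = 2π · dr/dt = 2π · 3 = 6π cm/s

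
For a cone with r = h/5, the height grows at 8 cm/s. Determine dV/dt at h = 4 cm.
128π/25 cm³/s

V = (1/3)π(h/5)²h = πh³/75
dV/dt = πh²/25 · 8
At h = 4: dV/dt = 128π/25 cm³/s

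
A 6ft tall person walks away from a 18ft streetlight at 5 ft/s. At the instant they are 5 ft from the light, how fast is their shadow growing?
5/2 ft/s

By similar triangles: 18/(x+s) = 6/s
Solving: s = 6x/12
ds/dt = 6/12 · dx/dt = 1/2 · 5 = 5/2 ft/s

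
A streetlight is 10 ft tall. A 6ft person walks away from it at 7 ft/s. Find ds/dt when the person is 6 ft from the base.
21/2 ft/s

By similar triangles: 10/(x+s) = 6/s
Solving: s = 6x/4
ds/dt = 6/4 · dx/dt = 3/2 · 7 = 21/2 ft/s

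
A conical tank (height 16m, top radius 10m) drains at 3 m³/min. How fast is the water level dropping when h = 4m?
12/(25π) ≈ 0.1528 m/min

r/h = 10/16, so r = (5/8)h
V = (1/3)πr²h = (1/3)π((5/8)h)²h = (25/192)πh³
dV/dh = (25/64)πh²
dh/dt = (dV/dt)/(dV/dh) = -3/((25/64)π·4²) = -12/(25π) m/min
The level is dropping at 12/(25π) ≈ 0.1528 m/min.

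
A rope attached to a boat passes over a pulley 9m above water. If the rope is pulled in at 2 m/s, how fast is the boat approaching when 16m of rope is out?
32√7/35 ≈ 2.419 m/s

rope² = x² + 9²
x = √(16² - 9²) = 5√7
dx/dt = (rope/x) · d(rope)/dt = (16/(5√7)) · (-2) = -32√7/35 m/s
The boat approaches at 32√7/35 ≈ 2.419 m/s.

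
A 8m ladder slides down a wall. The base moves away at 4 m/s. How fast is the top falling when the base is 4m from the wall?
4√3/3 ≈ 2.309 m/s

x² + y² = 8²
2x·dx/dt + 2y·dy/dt = 0
dy/dt = -x/y · dx/dt = -4/(4√3) · 4 = -4√3/3 m/s
The top is descending at 4√3/3 ≈ 2.309 m/s.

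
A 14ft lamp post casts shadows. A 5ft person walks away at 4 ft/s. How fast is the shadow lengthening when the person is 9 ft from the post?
20/9 ft/s

By similar triangles: 14/(x+s) = 5/s
Solving: s = 5x/9
ds/dt = 5/9 · dx/dt = 5/9 · 4 = 20/9 ft/s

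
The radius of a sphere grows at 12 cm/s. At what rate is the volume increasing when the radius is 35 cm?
58800π cm³/s

V = (4/3)πr³
dV/dt = dV/dr · dr/dt = 4πr² · 12
At r = 35: dV/dt = 58800π cm³/s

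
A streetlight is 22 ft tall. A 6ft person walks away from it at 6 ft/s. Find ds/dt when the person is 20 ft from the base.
9/4 ft/s

By similar triangles: 22/(x+s) = 6/s
Solving: s = 6x/16
ds/dt = 6/16 · dx/dt = 3/8 · 6 = 9/4 ft/s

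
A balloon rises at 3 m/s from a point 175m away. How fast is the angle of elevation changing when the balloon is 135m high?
0.010747 rad/s

tan(θ) = y/175
sec²(θ) · dθ/dt = (1/175) · dy/dt
dθ/dt = cos²(θ)/175 · 3 = 175/(175² + 135²) · 3
dθ/dt = 0.010747 rad/s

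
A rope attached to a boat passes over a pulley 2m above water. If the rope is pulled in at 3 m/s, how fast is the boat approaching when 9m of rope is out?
27√77/77 ≈ 3.077 m/s

rope² = x² + 2²
x = √(9² - 2²) = √77
dx/dt = (rope/x) · d(rope)/dt = (9/√77) · (-3) = -27√77/77 m/s
The boat approaches at 27√77/77 ≈ 3.077 m/s.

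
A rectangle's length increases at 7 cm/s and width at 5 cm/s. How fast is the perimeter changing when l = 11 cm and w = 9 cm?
24 cm/s

P = 2(l + w)
dP/dt = 2(dl/dt + dw/dt) = 2(7 + 5) = 24 cm/s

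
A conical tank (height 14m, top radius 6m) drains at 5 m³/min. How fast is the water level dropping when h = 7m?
5/(9π) ≈ 0.1768 m/min

r/h = 6/14, so r = (3/7)h
V = (1/3)πr²h = (1/3)π((3/7)h)²h = (3/49)πh³
dV/dh = (9/49)πh²
dh/dt = (dV/dt)/(dV/dh) = -5/((9/49)π·7²) = -5/(9π) m/min
The level is dropping at 5/(9π) ≈ 0.1768 m/min.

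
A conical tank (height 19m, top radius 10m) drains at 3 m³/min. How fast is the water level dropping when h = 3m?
361/(300π) ≈ 0.383 m/min

r/h = 10/19, so r = (10/19)h
V = (1/3)πr²h = (1/3)π((10/19)h)²h = (100/1083)πh³
dV/dh = (100/361)πh²
dh/dt = (dV/dt)/(dV/dh) = -3/((100/361)π·3²) = -361/(300π) m/min
The level is dropping at 361/(300π) ≈ 0.383 m/min.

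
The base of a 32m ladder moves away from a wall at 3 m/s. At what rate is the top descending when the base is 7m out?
7√39/65 ≈ 0.6725 m/s

x² + y² = 32²
2x·dx/dt + 2y·dy/dt = 0
dy/dt = -x/y · dx/dt = -7/(5√39) · 3 = -7√39/65 m/s
The top is descending at 7√39/65 ≈ 0.6725 m/s.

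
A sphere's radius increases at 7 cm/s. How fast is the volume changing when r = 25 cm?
17500π cm³/s

V = (4/3)πr³
dV/dt = dV/dr · dr/dt = 4πr² · 7
At r = 25: dV/dt = 17500π cm³/s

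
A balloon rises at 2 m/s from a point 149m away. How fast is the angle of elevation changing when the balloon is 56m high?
0.011761 rad/s

tan(θ) = y/149
sec²(θ) · dθ/dt = (1/149) · dy/dt
dθ/dt = cos²(θ)/149 · 2 = 149/(149² + 56²) · 2
dθ/dt = 0.011761 rad/s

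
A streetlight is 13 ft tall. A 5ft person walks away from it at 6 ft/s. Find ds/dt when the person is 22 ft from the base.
15/4 ft/s

By similar triangles: 13/(x+s) = 5/s
Solving: s = 5x/8
ds/dt = 5/8 · dx/dt = 5/8 · 6 = 15/4 ft/s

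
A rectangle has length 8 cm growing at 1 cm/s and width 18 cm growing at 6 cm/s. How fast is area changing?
66 cm²/s

A = lw
dA/dt = w·dl/dt + l·dw/dt = 18·1 + 8·6 = 66 cm²/s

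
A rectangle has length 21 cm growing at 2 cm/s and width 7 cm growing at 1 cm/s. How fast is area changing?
35 cm²/s

A = lw
dA/dt = w·dl/dt + l·dw/dt = 7·2 + 21·1 = 35 cm²/s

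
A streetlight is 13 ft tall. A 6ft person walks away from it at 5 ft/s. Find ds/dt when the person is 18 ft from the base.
30/7 ft/s

By similar triangles: 13/(x+s) = 6/s
Solving: s = 6x/7
ds/dt = 6/7 · dx/dt = 6/7 · 5 = 30/7 ft/s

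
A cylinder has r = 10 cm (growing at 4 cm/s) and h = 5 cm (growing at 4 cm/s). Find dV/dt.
800π cm³/s

V = πr²h
dV/dt = 2πrh·dr/dt + πr²·dh/dt
= 2π(10)(5)(4) + π(10)²(4)
= 800π cm³/s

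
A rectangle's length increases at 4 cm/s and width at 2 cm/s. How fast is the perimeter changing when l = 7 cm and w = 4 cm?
12 cm/s

P = 2(l + w)
dP/dt = 2(dl/dt + dw/dt) = 2(4 + 2) = 12 cm/s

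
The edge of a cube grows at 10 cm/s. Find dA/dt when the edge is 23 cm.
2760 cm²/s

A = 6s²
dA/dt = 12s · ds/dt = 12·23·10 = 2760 cm²/s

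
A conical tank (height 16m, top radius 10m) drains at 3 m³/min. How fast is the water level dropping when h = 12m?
4/(75π) ≈ 0.01698 m/min

r/h = 10/16, so r = (5/8)h
V = (1/3)πr²h = (1/3)π((5/8)h)²h = (25/192)πh³
dV/dh = (25/64)πh²
dh/dt = (dV/dt)/(dV/dh) = -3/((25/64)π·12²) = -4/(75π) m/min
The level is dropping at 4/(75π) ≈ 0.01698 m/min.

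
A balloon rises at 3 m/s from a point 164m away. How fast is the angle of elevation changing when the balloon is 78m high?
0.014918 rad/s

tan(θ) = y/164
sec²(θ) · dθ/dt = (1/164) · dy/dt
dθ/dt = cos²(θ)/164 · 3 = 164/(164² + 78²) · 3
dθ/dt = 0.014918 rad/s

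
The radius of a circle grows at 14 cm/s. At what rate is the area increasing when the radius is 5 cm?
140π cm²/s

A = πr²
dA/dt = 2πr · dr/dt = 2π(5)(14) = 140π cm²/s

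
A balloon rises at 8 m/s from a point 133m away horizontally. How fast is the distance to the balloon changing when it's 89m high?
356√25610/12805 ≈ 4.449 m/s

z² = 133² + y²
z = √(133² + 89²) = √25610
dz/dt = y/z · dy/dt = 89/√25610 · 8 = 356√25610/12805 ≈ 4.449 m/s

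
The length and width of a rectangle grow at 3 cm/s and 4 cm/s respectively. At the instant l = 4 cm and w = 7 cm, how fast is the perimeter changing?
14 cm/s

P = 2(l + w)
dP/dt = 2(dl/dt + dw/dt) = 2(3 + 4) = 14 cm/s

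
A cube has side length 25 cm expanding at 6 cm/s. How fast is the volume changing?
11250 cm³/s

V = s³
dV/dt = 3s² · ds/dt = 3·25²·6 = 11250 cm³/s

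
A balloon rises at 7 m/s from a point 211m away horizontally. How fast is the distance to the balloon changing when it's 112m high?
784√57065/57065 ≈ 3.282 m/s

z² = 211² + y²
z = √(211² + 112²) = √57065
dz/dt = y/z · dy/dt = 112/√57065 · 7 = 784√57065/57065 ≈ 3.282 m/s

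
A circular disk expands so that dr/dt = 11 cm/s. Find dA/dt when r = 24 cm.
528π cm²/s

A = πr²
dA/dt = 2πr · dr/dt = 2π(24)(11) = 528π cm²/s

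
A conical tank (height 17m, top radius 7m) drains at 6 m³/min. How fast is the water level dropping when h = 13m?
1734/(8281π) ≈ 0.06665 m/min

r/h = 7/17, so r = (7/17)h
V = (1/3)πr²h = (1/3)π((7/17)h)²h = (49/867)πh³
dV/dh = (49/289)πh²
dh/dt = (dV/dt)/(dV/dh) = -6/((49/289)π·13²) = -1734/(8281π) m/min
The level is dropping at 1734/(8281π) ≈ 0.06665 m/min.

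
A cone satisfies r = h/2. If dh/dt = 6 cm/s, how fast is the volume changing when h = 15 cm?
675π/2 cm³/s

V = (1/3)π(h/2)²h = πh³/12
dV/dt = πh²/4 · 6
At h = 15: dV/dt = 675π/2 cm³/s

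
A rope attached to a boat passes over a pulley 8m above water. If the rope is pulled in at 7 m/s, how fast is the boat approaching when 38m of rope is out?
133√345/345 ≈ 7.16 m/s

rope² = x² + 8²
x = √(38² - 8²) = 2√345
dx/dt = (rope/x) · d(rope)/dt = (38/(2√345)) · (-7) = -133√345/345 m/s
The boat approaches at 133√345/345 ≈ 7.16 m/s.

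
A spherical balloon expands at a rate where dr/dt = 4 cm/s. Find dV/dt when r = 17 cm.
4624π cm³/s

V = (4/3)πr³
dV/dt = dV/dr · dr/dt = 4πr² · 4
At r = 17: dV/dt = 4624π cm³/s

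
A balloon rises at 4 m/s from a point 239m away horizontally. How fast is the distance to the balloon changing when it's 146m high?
584√78437/78437 ≈ 2.085 m/s

z² = 239² + y²
z = √(239² + 146²) = √78437
dz/dt = y/z · dy/dt = 146/√78437 · 4 = 584√78437/78437 ≈ 2.085 m/s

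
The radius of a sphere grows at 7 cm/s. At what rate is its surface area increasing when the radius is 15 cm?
840π cm²/s

S = 4πr²
dS/dt = dS/dr · dr/dt = 8πr · 7
At r = 15: dS/dt = 840π cm²/s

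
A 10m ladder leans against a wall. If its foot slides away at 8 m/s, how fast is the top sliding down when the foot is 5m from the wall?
8√3/3 ≈ 4.619 m/s

x² + y² = 10²
2x·dx/dt + 2y·dy/dt = 0
dy/dt = -x/y · dx/dt = -5/(5√3) · 8 = -8√3/3 m/s
The top is descending at 8√3/3 ≈ 4.619 m/s.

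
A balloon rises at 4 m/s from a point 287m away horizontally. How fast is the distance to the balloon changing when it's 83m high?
166√89258/44629 ≈ 1.111 m/s

z² = 287² + y²
z = √(287² + 83²) = √89258
dz/dt = y/z · dy/dt = 83/√89258 · 4 = 166√89258/44629 ≈ 1.111 m/s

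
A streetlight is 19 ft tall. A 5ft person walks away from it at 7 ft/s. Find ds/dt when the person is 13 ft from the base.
5/2 ft/s

By similar triangles: 19/(x+s) = 5/s
Solving: s = 5x/14
ds/dt = 5/14 · dx/dt = 5/14 · 7 = 5/2 ft/s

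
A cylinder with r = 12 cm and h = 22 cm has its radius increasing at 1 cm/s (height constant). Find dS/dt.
92π cm²/s

S = 2πrh + 2πr² (lateral + bases)
dS/dt = (2πh + 4πr)·dr/dt = (2π·22 + 4π·12)·1
= 92π cm²/s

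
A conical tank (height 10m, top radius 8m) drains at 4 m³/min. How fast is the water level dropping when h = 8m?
25/(256π) ≈ 0.03108 m/min

r/h = 8/10, so r = (4/5)h
V = (1/3)πr²h = (1/3)π((4/5)h)²h = (16/75)πh³
dV/dh = (16/25)πh²
dh/dt = (dV/dt)/(dV/dh) = -4/((16/25)π·8²) = -25/(256π) m/min
The level is dropping at 25/(256π) ≈ 0.03108 m/min.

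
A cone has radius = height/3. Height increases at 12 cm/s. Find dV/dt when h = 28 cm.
3136π/3 cm³/s

V = (1/3)π(h/3)²h = πh³/27
dV/dt = πh²/9 · 12
At h = 28: dV/dt = 3136π/3 cm³/s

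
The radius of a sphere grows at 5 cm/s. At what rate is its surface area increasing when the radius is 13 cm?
520π cm²/s

S = 4πr²
dS/dt = dS/dr · dr/dt = 8πr · 5
At r = 13: dS/dt = 520π cm²/s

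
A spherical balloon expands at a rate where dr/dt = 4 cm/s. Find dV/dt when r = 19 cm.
5776π cm³/s

V = (4/3)πr³
dV/dt = dV/dr · dr/dt = 4πr² · 4
At r = 19: dV/dt = 5776π cm³/s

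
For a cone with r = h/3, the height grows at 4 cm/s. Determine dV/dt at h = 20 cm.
1600π/9 cm³/s

V = (1/3)π(h/3)²h = πh³/27
dV/dt = πh²/9 · 4
At h = 20: dV/dt = 1600π/9 cm³/s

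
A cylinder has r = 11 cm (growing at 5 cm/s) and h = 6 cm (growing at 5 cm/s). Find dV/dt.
1265π cm³/s

V = πr²h
dV/dt = 2πrh·dr/dt + πr²·dh/dt
= 2π(11)(6)(5) + π(11)²(5)
= 1265π cm³/s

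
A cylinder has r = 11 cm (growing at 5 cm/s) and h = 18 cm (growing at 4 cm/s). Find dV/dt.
2464π cm³/s

V = πr²h
dV/dt = 2πrh·dr/dt + πr²·dh/dt
= 2π(11)(18)(5) + π(11)²(4)
= 2464π cm³/s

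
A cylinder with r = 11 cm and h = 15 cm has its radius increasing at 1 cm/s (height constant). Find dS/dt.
74π cm²/s

S = 2πrh + 2πr² (lateral + bases)
dS/dt = (2πh + 4πr)·dr/dt = (2π·15 + 4π·11)·1
= 74π cm²/s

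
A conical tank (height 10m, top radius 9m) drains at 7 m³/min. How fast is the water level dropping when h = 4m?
175/(324π) ≈ 0.1719 m/min

r/h = 9/10, so r = (9/10)h
V = (1/3)πr²h = (1/3)π((9/10)h)²h = (27/100)πh³
dV/dh = (81/100)πh²
dh/dt = (dV/dt)/(dV/dh) = -7/((81/100)π·4²) = -175/(324π) m/min
The level is dropping at 175/(324π) ≈ 0.1719 m/min.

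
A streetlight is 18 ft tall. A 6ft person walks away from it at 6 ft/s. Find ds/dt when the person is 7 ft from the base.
3 ft/s

By similar triangles: 18/(x+s) = 6/s
Solving: s = 6x/12
ds/dt = 6/12 · dx/dt = 1/2 · 6 = 3 ft/s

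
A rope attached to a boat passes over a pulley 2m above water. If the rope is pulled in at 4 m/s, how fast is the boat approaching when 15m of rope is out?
60√221/221 ≈ 4.036 m/s

rope² = x² + 2²
x = √(15² - 2²) = √221
dx/dt = (rope/x) · d(rope)/dt = (15/√221) · (-4) = -60√221/221 m/s
The boat approaches at 60√221/221 ≈ 4.036 m/s.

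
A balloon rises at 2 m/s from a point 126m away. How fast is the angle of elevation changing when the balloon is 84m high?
0.010989 rad/s

tan(θ) = y/126
sec²(θ) · dθ/dt = (1/126) · dy/dt
dθ/dt = cos²(θ)/126 · 2 = 126/(126² + 84²) · 2
dθ/dt = 0.010989 rad/s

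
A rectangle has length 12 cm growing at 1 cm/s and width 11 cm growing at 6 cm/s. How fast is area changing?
83 cm²/s

A = lw
dA/dt = w·dl/dt + l·dw/dt = 11·1 + 12·6 = 83 cm²/s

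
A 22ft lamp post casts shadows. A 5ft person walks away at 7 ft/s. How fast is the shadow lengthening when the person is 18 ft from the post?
35/17 ft/s

By similar triangles: 22/(x+s) = 5/s
Solving: s = 5x/17
ds/dt = 5/17 · dx/dt = 5/17 · 7 = 35/17 ft/s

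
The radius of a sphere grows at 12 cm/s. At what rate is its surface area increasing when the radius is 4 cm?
384π cm²/s

S = 4πr²
dS/dt = dS/dr · dr/dt = 8πr · 12
At r = 4: dS/dt = 384π cm²/s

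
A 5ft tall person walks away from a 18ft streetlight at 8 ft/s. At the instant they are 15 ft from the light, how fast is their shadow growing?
40/13 ft/s

By similar triangles: 18/(x+s) = 5/s
Solving: s = 5x/13
ds/dt = 5/13 · dx/dt = 5/13 · 8 = 40/13 ft/s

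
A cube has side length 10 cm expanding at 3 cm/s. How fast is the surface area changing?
360 cm²/s

A = 6s²
dA/dt = 12s · ds/dt = 12·10·3 = 360 cm²/s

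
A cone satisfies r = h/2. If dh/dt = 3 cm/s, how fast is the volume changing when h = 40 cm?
1200π cm³/s

V = (1/3)π(h/2)²h = πh³/12
dV/dt = πh²/4 · 3
At h = 40: dV/dt = 1200π cm³/s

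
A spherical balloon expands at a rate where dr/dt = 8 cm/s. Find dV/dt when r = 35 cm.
39200π cm³/s

V = (4/3)πr³
dV/dt = dV/dr · dr/dt = 4πr² · 8
At r = 35: dV/dt = 39200π cm³/s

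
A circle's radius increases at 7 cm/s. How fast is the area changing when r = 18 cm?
252π cm²/s

A = πr²
dA/dt = 2πr · dr/dt = 2π(18)(7) = 252π cm²/s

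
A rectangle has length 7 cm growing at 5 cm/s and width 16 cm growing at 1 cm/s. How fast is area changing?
87 cm²/s

A = lw
dA/dt = w·dl/dt + l·dw/dt = 16·5 + 7·1 = 87 cm²/s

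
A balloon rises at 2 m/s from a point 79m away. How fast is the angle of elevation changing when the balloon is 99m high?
0.009849 rad/s

tan(θ) = y/79
sec²(θ) · dθ/dt = (1/79) · dy/dt
dθ/dt = cos²(θ)/79 · 2 = 79/(79² + 99²) · 2
dθ/dt = 0.009849 rad/s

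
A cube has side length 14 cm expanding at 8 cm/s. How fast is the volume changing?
4704 cm³/s

V = s³
dV/dt = 3s² · ds/dt = 3·14²·8 = 4704 cm³/s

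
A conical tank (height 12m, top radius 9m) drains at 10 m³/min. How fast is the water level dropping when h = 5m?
32/(45π) ≈ 0.2264 m/min

r/h = 9/12, so r = (3/4)h
V = (1/3)πr²h = (1/3)π((3/4)h)²h = (3/16)πh³
dV/dh = (9/16)πh²
dh/dt = (dV/dt)/(dV/dh) = -10/((9/16)π·5²) = -32/(45π) m/min
The level is dropping at 32/(45π) ≈ 0.2264 m/min.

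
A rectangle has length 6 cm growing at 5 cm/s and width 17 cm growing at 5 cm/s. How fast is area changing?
115 cm²/s

A = lw
dA/dt = w·dl/dt + l·dw/dt = 17·5 + 6·5 = 115 cm²/s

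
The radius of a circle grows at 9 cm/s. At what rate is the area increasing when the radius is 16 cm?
288π cm²/s

A = πr²
dA/dt = 2πr · dr/dt = 2π(16)(9) = 288π cm²/s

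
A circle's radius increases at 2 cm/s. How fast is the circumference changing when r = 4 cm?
4π cm/s

C = 2πr
dC/dt = 2π · dr/dt = 2π · 2 = 4π cm/s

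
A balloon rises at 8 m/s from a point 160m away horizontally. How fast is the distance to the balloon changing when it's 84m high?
168√2041/2041 ≈ 3.719 m/s

z² = 160² + y²
z = √(160² + 84²) = 4√2041
dz/dt = y/z · dy/dt = 84/(4√2041) · 8 = 168√2041/2041 ≈ 3.719 m/s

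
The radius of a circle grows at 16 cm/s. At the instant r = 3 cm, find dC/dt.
32π cm/s

C = 2πr
dC/dt = 2π · dr/dt = 2π · 16 = 32π cm/s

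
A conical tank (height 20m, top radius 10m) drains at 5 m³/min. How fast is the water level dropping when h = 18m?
5/(81π) ≈ 0.01965 m/min

r/h = 10/20, so r = (1/2)h
V = (1/3)πr²h = (1/3)π((1/2)h)²h = (1/12)πh³
dV/dh = (1/4)πh²
dh/dt = (dV/dt)/(dV/dh) = -5/((1/4)π·18²) = -5/(81π) m/min
The level is dropping at 5/(81π) ≈ 0.01965 m/min.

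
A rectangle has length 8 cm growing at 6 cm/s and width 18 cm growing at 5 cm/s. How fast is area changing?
148 cm²/s

A = lw
dA/dt = w·dl/dt + l·dw/dt = 18·6 + 8·5 = 148 cm²/s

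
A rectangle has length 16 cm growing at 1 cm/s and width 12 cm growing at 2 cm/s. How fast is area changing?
44 cm²/s

A = lw
dA/dt = w·dl/dt + l·dw/dt = 12·1 + 16·2 = 44 cm²/s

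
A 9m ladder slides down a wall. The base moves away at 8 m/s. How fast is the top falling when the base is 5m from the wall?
10√14/7 ≈ 5.345 m/s

x² + y² = 9²
2x·dx/dt + 2y·dy/dt = 0
dy/dt = -x/y · dx/dt = -5/(2√14) · 8 = -10√14/7 m/s
The top is descending at 10√14/7 ≈ 5.345 m/s.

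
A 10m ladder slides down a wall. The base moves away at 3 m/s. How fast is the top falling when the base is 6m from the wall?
9/4 = 2.25 m/s

x² + y² = 10²
2x·dx/dt + 2y·dy/dt = 0
dy/dt = -x/y · dx/dt = -6/8 · 3 = -9/4 m/s
The top is descending at 9/4 = 2.25 m/s.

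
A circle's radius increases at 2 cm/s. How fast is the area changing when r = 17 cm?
68π cm²/s

A = πr²
dA/dt = 2πr · dr/dt = 2π(17)(2) = 68π cm²/s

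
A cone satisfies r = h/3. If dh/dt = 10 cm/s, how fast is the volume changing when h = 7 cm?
490π/9 cm³/s

V = (1/3)π(h/3)²h = πh³/27
dV/dt = πh²/9 · 10
At h = 7: dV/dt = 490π/9 cm³/s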